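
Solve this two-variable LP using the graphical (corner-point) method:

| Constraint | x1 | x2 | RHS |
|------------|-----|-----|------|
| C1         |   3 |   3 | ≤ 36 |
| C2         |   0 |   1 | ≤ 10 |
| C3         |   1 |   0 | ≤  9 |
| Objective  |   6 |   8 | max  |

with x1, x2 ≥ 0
Each vertex is the intersection of two constraint boundaries that also satisfies all remaining constraints:
  x1 = 0 and x2 = 0 → (0, 0)
  x1 = 9 and x2 = 0 → (9, 0)
  3x1 + 3x2 = 36 and x1 = 9 → (9, 3)
  3x1 + 3x2 = 36 and x2 = 10 → (2, 10)
  x2 = 10 and x1 = 0 → (0, 10)

Evaluating z = 6x1 + 8x2 at each vertex:
  (0, 0): z = 0
  (9, 0): z = 54
  (9, 3): z = 78
  (2, 10): z = 92
  (0, 10): z = 80

The maximum is at (2, 10) with z = 92.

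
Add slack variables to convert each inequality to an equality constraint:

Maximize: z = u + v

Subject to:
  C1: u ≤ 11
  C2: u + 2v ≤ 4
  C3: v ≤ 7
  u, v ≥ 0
max z = u + v

s.t.
  u + s1 = 11
  u + 2v + s2 = 4
  v + s3 = 7
  u, v, s1, s2, s3 ≥ 0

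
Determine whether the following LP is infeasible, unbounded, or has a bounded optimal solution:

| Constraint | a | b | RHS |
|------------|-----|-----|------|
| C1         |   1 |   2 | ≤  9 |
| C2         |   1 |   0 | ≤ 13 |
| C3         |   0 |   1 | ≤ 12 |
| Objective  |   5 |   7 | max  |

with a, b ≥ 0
The point (9, 0) satisfies every constraint, so the LP is feasible; the constraints give a ≤ 13 and b ≤ 12, which with a, b ≥ 0 keep the feasible region inside a bounded box. A feasible, bounded LP attains a finite optimum at a vertex.

Feasible with finite optimum z* = 45 at (9, 0).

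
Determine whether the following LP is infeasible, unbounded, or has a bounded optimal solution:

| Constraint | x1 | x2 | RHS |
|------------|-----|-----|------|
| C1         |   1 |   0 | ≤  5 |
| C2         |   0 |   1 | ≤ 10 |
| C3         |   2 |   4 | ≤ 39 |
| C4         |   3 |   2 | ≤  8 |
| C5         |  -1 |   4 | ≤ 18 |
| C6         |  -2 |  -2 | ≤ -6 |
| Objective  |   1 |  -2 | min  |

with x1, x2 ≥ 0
The point (0, 4) satisfies every constraint, so the LP is feasible; the constraints give x1 ≤ 5 and x2 ≤ 10, which with x1, x2 ≥ 0 keep the feasible region inside a bounded box. A feasible, bounded LP attains a finite optimum at a vertex.

Evaluating z = x1 - 2x2 at each vertex:
  (2, 1): z = 0
  (0, 4): z = -8
  (0, 3): z = -6

Bounded optimum: z* = -8 at (0, 4).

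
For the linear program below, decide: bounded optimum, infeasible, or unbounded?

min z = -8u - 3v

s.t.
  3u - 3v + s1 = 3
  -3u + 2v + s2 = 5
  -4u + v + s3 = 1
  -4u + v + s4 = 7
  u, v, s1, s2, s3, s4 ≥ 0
Feasible point: (0, 0) satisfies every constraint, so the LP is feasible.
Direction d = (1, 1): for each constraint row a, a·d ≤ 0 —
  (3)(1) + (-3)(1) = 0 ≤ 0
  (-3)(1) + (2)(1) = -1 ≤ 0
  (-4)(1) + (1)(1) = -3 ≤ 0
  (-4)(1) + (1)(1) = -3 ≤ 0
and d ≥ 0, so (0, 0) + t·d stays feasible for every t ≥ 0. Along this ray z = -8u - 3v changes by -11 per unit t, so z → −∞.

The LP is unbounded; z can be made arbitrarily small.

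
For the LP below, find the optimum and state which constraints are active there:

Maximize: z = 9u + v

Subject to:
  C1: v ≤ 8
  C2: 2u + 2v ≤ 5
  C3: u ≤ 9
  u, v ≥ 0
Optimal: u = 2.5, v = 0
Binding: C2, v ≥ 0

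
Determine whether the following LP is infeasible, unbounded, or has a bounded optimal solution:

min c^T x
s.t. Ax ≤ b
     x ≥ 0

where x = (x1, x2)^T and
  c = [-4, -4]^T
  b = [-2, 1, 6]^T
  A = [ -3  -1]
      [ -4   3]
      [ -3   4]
Feasible point: (1, 0) satisfies every constraint, so the LP is feasible.
Direction d = (1, 0): for each constraint row a, a·d ≤ 0 —
  (-3)(1) + (-1)(0) = -3 ≤ 0
  (-4)(1) + (3)(0) = -4 ≤ 0
  (-3)(1) + (4)(0) = -3 ≤ 0
and d ≥ 0, so (1, 0) + t·d stays feasible for every t ≥ 0. Along this ray z = -4x1 - 4x2 changes by -4 per unit t, so z → −∞.

Unbounded: there is a feasible ray along which z → −∞.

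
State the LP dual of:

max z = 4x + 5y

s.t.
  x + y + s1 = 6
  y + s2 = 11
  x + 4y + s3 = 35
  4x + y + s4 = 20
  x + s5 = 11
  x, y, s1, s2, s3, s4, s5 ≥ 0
Minimize: z = 6y1 + 11y2 + 35y3 + 20y4 + 11y5

Subject to:
  C1: -y1 - y3 - 4y4 - y5 ≤ -4
  C2: -y1 - y2 - 4y3 - y4 ≤ -5
  y1, y2, y3, y4, y5 ≥ 0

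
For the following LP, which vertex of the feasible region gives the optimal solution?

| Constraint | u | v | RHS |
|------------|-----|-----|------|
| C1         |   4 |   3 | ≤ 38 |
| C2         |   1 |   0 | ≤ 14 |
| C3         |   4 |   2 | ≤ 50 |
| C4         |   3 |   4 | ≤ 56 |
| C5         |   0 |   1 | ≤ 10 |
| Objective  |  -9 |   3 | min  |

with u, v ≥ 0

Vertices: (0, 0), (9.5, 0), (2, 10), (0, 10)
Evaluating z = -9u + 3v at each vertex:
  (0, 0): z = 0
  (9.5, 0): z = -85.5
  (2, 10): z = 12
  (0, 10): z = 30

The smallest value is z = -85.5, attained at (9.5, 0).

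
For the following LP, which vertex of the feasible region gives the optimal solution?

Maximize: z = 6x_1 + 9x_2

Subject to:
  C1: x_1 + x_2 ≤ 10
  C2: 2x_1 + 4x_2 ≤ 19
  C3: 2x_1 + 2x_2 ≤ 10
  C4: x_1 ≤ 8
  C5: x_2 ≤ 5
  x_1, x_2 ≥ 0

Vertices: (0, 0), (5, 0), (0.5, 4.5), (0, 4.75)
(0.5, 4.5) with z = 43.5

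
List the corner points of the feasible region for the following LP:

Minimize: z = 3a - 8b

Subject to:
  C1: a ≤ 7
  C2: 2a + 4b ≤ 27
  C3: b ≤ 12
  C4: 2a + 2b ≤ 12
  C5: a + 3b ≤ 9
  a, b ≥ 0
Each vertex is the intersection of two constraint boundaries that also satisfies all remaining constraints:
  a = 0 and b = 0 → (0, 0)
  2a + 2b = 12 and b = 0 → (6, 0)
  2a + 2b = 12 and a + 3b = 9 → (4.5, 1.5)
  a + 3b = 9 and a = 0 → (0, 3)

Vertices: (0, 0), (6, 0), (4.5, 1.5), (0, 3)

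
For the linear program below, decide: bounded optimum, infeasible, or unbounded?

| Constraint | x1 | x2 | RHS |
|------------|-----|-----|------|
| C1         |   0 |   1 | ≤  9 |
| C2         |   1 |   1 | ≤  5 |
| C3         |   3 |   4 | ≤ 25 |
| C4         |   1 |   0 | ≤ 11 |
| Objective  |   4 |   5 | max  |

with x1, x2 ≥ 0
The point (0, 5) satisfies every constraint, so the LP is feasible; the constraints give x1 ≤ 11 and x2 ≤ 9, which with x1, x2 ≥ 0 keep the feasible region inside a bounded box. A feasible, bounded LP attains a finite optimum at a vertex.

The LP has an optimal solution: (0, 5) with z = 25.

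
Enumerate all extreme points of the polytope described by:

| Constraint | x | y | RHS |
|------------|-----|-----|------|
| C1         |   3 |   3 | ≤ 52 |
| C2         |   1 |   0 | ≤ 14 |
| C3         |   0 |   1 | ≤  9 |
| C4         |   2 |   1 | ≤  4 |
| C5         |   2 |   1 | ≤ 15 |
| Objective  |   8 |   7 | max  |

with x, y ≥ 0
Each vertex is the intersection of two constraint boundaries that also satisfies all remaining constraints:
  x = 0 and y = 0 → (0, 0)
  2x + y = 4 and y = 0 → (2, 0)
  2x + y = 4 and x = 0 → (0, 4)

Vertices: (0, 0), (2, 0), (0, 4)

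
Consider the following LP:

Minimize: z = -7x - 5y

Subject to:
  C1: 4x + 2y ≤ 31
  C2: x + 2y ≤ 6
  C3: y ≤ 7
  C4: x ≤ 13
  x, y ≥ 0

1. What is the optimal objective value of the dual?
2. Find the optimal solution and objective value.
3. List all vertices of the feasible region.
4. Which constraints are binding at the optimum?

1. -42 (by strong duality, equal to the primal optimum)
2. x = 6, y = 0, z = -42
3. (0, 0), (6, 0), (0, 3)
4. C2, y ≥ 0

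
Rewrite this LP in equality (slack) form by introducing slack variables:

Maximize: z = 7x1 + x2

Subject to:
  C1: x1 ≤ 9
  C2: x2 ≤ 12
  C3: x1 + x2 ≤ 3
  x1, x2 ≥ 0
max z = 7x1 + x2

s.t.
  x1 + s1 = 9
  x2 + s2 = 12
  x1 + x2 + s3 = 3
  x1, x2, s1, s2, s3 ≥ 0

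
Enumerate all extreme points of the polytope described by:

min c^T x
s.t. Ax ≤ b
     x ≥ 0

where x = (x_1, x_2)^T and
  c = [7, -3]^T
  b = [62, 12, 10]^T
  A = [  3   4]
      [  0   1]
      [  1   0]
Each vertex is the intersection of two constraint boundaries that also satisfies all remaining constraints:
  x_1 = 0 and x_2 = 0 → (0, 0)
  x_1 = 10 and x_2 = 0 → (10, 0)
  3x_1 + 4x_2 = 62 and x_1 = 10 → (10, 8)
  3x_1 + 4x_2 = 62 and x_2 = 12 → (4.667, 12)
  x_2 = 12 and x_1 = 0 → (0, 12)

Vertices: (0, 0), (10, 0), (10, 8), (4.667, 12), (0, 12)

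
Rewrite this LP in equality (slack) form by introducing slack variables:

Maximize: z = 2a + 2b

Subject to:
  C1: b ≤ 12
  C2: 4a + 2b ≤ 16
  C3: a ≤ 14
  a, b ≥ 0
max z = 2a + 2b

s.t.
  b + s1 = 12
  4a + 2b + s2 = 16
  a + s3 = 14
  a, b, s1, s2, s3 ≥ 0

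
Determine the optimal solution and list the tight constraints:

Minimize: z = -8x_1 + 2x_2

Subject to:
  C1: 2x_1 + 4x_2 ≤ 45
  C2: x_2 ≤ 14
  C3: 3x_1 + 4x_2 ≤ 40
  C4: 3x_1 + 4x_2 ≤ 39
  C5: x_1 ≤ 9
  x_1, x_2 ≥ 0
Optimal: x_1 = 9, x_2 = 0
Slack at optimum:
  C1: slack = 27
  C2: slack = 14
  C3: slack = 13
  C4: slack = 12
  C5: slack = 0 (binding)
  x_1 ≥ 0: x_1 = 9
  x_2 ≥ 0: x_2 = 0 (binding)
Binding constraints: C5, x_2 ≥ 0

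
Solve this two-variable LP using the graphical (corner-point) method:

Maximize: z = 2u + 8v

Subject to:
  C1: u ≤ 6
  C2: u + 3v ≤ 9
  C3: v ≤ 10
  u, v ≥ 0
u = 0, v = 3, z = 24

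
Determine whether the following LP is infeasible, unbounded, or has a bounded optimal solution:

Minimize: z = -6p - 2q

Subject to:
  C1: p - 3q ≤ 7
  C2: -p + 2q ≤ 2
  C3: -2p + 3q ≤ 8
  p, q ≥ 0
Feasible point: (0, 0) satisfies every constraint, so the LP is feasible.
Direction d = (3, 1): for each constraint row a, a·d ≤ 0 —
  (1)(3) + (-3)(1) = 0 ≤ 0
  (-1)(3) + (2)(1) = -1 ≤ 0
  (-2)(3) + (3)(1) = -3 ≤ 0
and d ≥ 0, so (0, 0) + t·d stays feasible for every t ≥ 0. Along this ray z = -6p - 2q changes by -20 per unit t, so z → −∞.

Unbounded: there is a feasible ray along which z → −∞.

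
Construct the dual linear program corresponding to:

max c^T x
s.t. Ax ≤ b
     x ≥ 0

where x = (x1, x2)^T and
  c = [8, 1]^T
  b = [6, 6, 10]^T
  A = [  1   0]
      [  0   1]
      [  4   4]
Minimize: z = 6y1 + 6y2 + 10y3

Subject to:
  C1: -y1 - 4y3 ≤ -8
  C2: -y2 - 4y3 ≤ -1
  y1, y2, y3 ≥ 0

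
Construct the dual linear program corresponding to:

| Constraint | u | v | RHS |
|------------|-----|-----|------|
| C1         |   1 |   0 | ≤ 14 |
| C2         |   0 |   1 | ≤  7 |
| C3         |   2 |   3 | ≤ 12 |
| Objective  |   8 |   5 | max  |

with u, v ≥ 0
Minimize: z = 14y1 + 7y2 + 12y3

Subject to:
  C1: -y1 - 2y3 ≤ -8
  C2: -y2 - 3y3 ≤ -5
  y1, y2, y3 ≥ 0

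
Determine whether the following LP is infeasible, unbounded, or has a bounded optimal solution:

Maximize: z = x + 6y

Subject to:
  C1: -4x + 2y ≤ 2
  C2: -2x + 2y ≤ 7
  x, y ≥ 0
Feasible point: (0, 0) satisfies every constraint, so the LP is feasible.
Direction d = (1, 0): for each constraint row a, a·d ≤ 0 —
  (-4)(1) + (2)(0) = -4 ≤ 0
  (-2)(1) + (2)(0) = -2 ≤ 0
and d ≥ 0, so (0, 0) + t·d stays feasible for every t ≥ 0. Along this ray z = x + 6y changes by 1 per unit t, so z → +∞.

Unbounded: there is a feasible ray along which z → +∞.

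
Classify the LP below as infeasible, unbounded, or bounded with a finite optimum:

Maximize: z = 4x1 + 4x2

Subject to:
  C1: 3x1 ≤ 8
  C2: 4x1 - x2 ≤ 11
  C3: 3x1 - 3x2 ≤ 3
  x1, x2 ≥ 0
Feasible point: (0, 0) satisfies every constraint, so the LP is feasible.
Direction d = (0, 1): for each constraint row a, a·d ≤ 0 —
  (3)(0) + (0)(1) = 0 ≤ 0
  (4)(0) + (-1)(1) = -1 ≤ 0
  (3)(0) + (-3)(1) = -3 ≤ 0
and d ≥ 0, so (0, 0) + t·d stays feasible for every t ≥ 0. Along this ray z = 4x1 + 4x2 changes by 4 per unit t, so z → +∞.

Unbounded: there is a feasible ray along which z → +∞.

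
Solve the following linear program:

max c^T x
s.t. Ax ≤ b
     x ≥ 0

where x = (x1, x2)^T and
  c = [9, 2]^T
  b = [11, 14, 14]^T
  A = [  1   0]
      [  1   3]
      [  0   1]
x1 = 11, x2 = 1, z = 101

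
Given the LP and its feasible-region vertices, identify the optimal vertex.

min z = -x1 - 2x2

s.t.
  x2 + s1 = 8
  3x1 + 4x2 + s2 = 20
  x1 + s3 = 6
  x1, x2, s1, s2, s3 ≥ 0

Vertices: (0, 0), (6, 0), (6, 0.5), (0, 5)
(0, 5) with z = -10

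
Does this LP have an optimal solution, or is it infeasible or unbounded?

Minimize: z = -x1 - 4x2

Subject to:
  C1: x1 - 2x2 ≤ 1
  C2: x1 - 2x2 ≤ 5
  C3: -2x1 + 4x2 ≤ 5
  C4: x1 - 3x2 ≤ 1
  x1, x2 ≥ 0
Feasible point: (0, 0) satisfies every constraint, so the LP is feasible.
Direction d = (2, 1): for each constraint row a, a·d ≤ 0 —
  (1)(2) + (-2)(1) = 0 ≤ 0
  (1)(2) + (-2)(1) = 0 ≤ 0
  (-2)(2) + (4)(1) = 0 ≤ 0
  (1)(2) + (-3)(1) = -1 ≤ 0
and d ≥ 0, so (0, 0) + t·d stays feasible for every t ≥ 0. Along this ray z = -x1 - 4x2 changes by -6 per unit t, so z → −∞.

Unbounded — the objective can decrease without bound over the feasible region.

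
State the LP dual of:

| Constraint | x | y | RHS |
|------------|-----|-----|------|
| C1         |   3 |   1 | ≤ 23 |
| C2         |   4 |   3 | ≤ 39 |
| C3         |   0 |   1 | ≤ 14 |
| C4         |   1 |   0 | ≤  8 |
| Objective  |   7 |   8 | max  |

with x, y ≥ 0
Minimize: z = 23y1 + 39y2 + 14y3 + 8y4

Subject to:
  C1: -3y1 - 4y2 - y4 ≤ -7
  C2: -y1 - 3y2 - y3 ≤ -8
  y1, y2, y3, y4 ≥ 0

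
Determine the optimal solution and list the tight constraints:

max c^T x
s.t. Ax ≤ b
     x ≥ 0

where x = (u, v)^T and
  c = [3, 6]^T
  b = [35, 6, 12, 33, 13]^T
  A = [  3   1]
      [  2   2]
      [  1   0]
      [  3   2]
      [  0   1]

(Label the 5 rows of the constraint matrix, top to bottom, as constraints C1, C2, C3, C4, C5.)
Optimal: u = 0, v = 3
Slack at optimum:
  C1: slack = 32
  C2: slack = 0 (binding)
  C3: slack = 12
  C4: slack = 27
  C5: slack = 10
  u ≥ 0: u = 0 (binding)
  v ≥ 0: v = 3
Binding constraints: C2, u ≥ 0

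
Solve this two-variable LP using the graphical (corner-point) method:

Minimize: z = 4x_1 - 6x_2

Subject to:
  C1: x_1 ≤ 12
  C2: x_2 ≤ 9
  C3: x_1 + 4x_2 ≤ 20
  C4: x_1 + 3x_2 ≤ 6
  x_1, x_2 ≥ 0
Each vertex is the intersection of two constraint boundaries that also satisfies all remaining constraints:
  x_1 = 0 and x_2 = 0 → (0, 0)
  x_1 + 3x_2 = 6 and x_2 = 0 → (6, 0)
  x_1 + 3x_2 = 6 and x_1 = 0 → (0, 2)

Evaluating z = 4x_1 - 6x_2 at each vertex:
  (0, 0): z = 0
  (6, 0): z = 24
  (0, 2): z = -12

The minimum is at (0, 2) with z = -12.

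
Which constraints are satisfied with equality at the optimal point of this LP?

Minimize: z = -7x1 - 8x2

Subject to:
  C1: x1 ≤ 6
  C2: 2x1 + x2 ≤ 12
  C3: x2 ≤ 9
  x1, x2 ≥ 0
Optimal: x1 = 1.5, x2 = 9
Slack at optimum:
  C1: slack = 4.5
  C2: slack = 0 (binding)
  C3: slack = 0 (binding)
  x1 ≥ 0: x1 = 1.5
  x2 ≥ 0: x2 = 9
Binding constraints: C2, C3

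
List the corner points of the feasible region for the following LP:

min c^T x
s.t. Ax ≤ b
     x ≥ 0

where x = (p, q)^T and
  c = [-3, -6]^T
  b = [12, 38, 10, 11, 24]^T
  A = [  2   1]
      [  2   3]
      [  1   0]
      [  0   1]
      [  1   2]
Each vertex is the intersection of two constraint boundaries that also satisfies all remaining constraints:
  p = 0 and q = 0 → (0, 0)
  2p + q = 12 and q = 0 → (6, 0)
  2p + q = 12 and q = 11 → (0.5, 11)
  q = 11 and p = 0 → (0, 11)

Vertices: (0, 0), (6, 0), (0.5, 11), (0, 11)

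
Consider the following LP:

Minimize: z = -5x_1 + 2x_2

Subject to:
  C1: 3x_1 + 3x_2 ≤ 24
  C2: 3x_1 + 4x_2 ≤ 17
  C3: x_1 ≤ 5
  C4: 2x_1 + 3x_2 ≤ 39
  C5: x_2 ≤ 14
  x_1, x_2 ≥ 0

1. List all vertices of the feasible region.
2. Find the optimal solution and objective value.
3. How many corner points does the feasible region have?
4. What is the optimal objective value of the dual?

1. (0, 0), (5, 0), (5, 0.5), (0, 4.25)
2. x_1 = 5, x_2 = 0, z = -25
3. 4
4. -25 (by strong duality, equal to the primal optimum)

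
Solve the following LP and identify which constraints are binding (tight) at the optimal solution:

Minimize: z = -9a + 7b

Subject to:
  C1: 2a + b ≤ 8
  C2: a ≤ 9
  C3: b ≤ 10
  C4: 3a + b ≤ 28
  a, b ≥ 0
Optimal: a = 4, b = 0
Binding: C1, b ≥ 0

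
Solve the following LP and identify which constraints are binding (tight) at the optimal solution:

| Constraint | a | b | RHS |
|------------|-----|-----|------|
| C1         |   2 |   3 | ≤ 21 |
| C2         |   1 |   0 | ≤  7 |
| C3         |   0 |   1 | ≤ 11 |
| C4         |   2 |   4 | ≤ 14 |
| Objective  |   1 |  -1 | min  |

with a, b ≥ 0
Optimal: a = 0, b = 3.5
Slack at optimum:
  C1: slack = 10.5
  C2: slack = 7
  C3: slack = 7.5
  C4: slack = 0 (binding)
  a ≥ 0: a = 0 (binding)
  b ≥ 0: b = 3.5
Binding constraints: C4, a ≥ 0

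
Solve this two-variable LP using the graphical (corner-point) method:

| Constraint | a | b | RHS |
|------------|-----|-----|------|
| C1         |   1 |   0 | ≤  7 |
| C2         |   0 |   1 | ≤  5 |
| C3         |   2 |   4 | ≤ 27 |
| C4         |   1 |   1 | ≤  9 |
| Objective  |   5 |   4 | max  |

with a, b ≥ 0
a = 7, b = 2, z = 43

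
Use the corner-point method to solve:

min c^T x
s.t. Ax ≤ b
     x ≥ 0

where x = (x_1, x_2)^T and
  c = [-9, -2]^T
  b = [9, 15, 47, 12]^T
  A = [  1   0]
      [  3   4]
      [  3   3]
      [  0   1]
x_1 = 5, x_2 = 0, z = -45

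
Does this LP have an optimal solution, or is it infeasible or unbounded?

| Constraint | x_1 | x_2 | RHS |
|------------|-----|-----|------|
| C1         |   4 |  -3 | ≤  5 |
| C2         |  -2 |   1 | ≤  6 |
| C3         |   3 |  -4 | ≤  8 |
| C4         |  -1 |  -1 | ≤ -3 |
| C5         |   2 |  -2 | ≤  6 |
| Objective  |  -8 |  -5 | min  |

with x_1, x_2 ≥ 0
Feasible point: (0, 3) satisfies every constraint, so the LP is feasible.
Direction d = (3, 4): for each constraint row a, a·d ≤ 0 —
  (4)(3) + (-3)(4) = 0 ≤ 0
  (-2)(3) + (1)(4) = -2 ≤ 0
  (3)(3) + (-4)(4) = -7 ≤ 0
  (-1)(3) + (-1)(4) = -7 ≤ 0
  (2)(3) + (-2)(4) = -2 ≤ 0
and d ≥ 0, so (0, 3) + t·d stays feasible for every t ≥ 0. Along this ray z = -8x_1 - 5x_2 changes by -44 per unit t, so z → −∞.

The LP is unbounded; z can be made arbitrarily small.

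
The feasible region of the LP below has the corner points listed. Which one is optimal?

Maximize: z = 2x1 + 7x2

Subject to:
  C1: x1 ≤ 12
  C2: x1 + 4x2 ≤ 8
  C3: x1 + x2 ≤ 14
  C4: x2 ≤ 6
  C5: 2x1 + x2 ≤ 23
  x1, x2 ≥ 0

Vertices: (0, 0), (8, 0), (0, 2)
Evaluating z = 2x1 + 7x2 at each vertex:
  (0, 0): z = 0
  (8, 0): z = 16
  (0, 2): z = 14

The largest value is z = 16, attained at (8, 0).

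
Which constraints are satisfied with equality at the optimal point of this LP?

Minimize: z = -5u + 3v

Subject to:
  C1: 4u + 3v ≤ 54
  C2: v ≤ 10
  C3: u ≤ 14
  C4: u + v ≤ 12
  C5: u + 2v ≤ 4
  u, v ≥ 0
Optimal: u = 4, v = 0
Binding: C5, v ≥ 0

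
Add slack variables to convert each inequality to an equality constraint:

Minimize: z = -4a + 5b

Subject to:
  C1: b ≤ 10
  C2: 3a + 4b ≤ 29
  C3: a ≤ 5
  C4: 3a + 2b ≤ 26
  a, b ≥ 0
min z = -4a + 5b

s.t.
  b + s1 = 10
  3a + 4b + s2 = 29
  a + s3 = 5
  3a + 2b + s4 = 26
  a, b, s1, s2, s3, s4 ≥ 0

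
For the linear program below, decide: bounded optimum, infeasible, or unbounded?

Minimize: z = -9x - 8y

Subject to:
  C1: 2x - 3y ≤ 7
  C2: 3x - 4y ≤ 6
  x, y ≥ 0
Feasible point: (0, 0) satisfies every constraint, so the LP is feasible.
Direction d = (0, 1): for each constraint row a, a·d ≤ 0 —
  (2)(0) + (-3)(1) = -3 ≤ 0
  (3)(0) + (-4)(1) = -4 ≤ 0
and d ≥ 0, so (0, 0) + t·d stays feasible for every t ≥ 0. Along this ray z = -9x - 8y changes by -8 per unit t, so z → −∞.

The LP is unbounded; z can be made arbitrarily small.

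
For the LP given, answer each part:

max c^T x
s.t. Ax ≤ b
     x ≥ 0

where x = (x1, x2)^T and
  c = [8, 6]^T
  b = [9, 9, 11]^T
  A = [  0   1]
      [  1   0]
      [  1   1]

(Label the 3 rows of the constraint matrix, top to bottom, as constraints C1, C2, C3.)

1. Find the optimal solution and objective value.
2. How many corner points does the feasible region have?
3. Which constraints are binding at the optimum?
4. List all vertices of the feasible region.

1. x1 = 9, x2 = 2, z = 84
2. 5
3. C2, C3
4. (0, 0), (9, 0), (9, 2), (2, 9), (0, 9)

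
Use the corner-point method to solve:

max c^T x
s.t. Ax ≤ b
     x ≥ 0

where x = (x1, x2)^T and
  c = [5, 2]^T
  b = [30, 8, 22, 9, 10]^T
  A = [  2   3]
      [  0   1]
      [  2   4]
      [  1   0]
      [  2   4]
x1 = 5, x2 = 0, z = 25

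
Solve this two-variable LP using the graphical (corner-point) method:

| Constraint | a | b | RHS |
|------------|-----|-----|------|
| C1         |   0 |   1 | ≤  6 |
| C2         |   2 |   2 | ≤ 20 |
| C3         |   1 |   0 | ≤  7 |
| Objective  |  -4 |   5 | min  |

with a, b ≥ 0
a = 7, b = 0, z = -28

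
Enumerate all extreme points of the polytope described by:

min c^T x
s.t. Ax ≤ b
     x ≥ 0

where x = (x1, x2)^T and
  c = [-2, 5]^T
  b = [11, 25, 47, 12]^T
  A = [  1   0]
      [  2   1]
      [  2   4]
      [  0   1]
Each vertex is the intersection of two constraint boundaries that also satisfies all remaining constraints:
  x1 = 0 and x2 = 0 → (0, 0)
  x1 = 11 and x2 = 0 → (11, 0)
  x1 = 11 and 2x1 + x2 = 25 → (11, 3)
  2x1 + x2 = 25 and 2x1 + 4x2 = 47 → (8.833, 7.333)
  2x1 + 4x2 = 47 and x1 = 0 → (0, 11.75)

Vertices: (0, 0), (11, 0), (11, 3), (8.833, 7.333), (0, 11.75)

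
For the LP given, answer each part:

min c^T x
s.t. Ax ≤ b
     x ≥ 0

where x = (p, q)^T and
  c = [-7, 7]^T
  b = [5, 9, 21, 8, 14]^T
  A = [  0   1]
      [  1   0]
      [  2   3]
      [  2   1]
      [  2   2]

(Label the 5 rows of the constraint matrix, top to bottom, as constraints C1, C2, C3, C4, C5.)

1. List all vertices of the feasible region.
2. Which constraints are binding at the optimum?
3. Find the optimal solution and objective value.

1. (0, 0), (4, 0), (1.5, 5), (0, 5)
2. C4, q ≥ 0
3. p = 4, q = 0, z = -28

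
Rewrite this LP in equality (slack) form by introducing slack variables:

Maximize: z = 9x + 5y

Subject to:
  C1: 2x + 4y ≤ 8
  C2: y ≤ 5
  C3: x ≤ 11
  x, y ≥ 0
max z = 9x + 5y

s.t.
  2x + 4y + s1 = 8
  y + s2 = 5
  x + s3 = 11
  x, y, s1, s2, s3 ≥ 0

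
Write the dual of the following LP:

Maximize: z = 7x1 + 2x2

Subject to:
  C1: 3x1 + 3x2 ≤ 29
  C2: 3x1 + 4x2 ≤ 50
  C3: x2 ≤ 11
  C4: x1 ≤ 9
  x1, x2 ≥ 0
Minimize: z = 29y1 + 50y2 + 11y3 + 9y4

Subject to:
  C1: -3y1 - 3y2 - y4 ≤ -7
  C2: -3y1 - 4y2 - y3 ≤ -2
  y1, y2, y3, y4 ≥ 0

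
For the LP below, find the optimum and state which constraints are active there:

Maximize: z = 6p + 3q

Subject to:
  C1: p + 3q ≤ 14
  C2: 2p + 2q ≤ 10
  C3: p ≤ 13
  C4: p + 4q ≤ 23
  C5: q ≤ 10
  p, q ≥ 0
Optimal: p = 5, q = 0
Slack at optimum:
  C1: slack = 9
  C2: slack = 0 (binding)
  C3: slack = 8
  C4: slack = 18
  C5: slack = 10
  p ≥ 0: p = 5
  q ≥ 0: q = 0 (binding)
Binding constraints: C2, q ≥ 0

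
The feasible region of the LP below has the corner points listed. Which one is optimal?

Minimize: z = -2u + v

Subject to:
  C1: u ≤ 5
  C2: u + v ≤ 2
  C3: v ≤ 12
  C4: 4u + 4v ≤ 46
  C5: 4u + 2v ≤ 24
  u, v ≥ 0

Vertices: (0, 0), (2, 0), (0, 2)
(2, 0) with z = -4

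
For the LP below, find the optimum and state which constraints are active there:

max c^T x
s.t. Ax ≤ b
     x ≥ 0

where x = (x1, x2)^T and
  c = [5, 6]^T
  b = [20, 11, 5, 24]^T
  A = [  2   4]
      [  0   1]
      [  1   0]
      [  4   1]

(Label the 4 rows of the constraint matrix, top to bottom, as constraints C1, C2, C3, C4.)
Optimal: x1 = 5, x2 = 2.5
Slack at optimum:
  C1: slack = 0 (binding)
  C2: slack = 8.5
  C3: slack = 0 (binding)
  C4: slack = 1.5
  x1 ≥ 0: x1 = 5
  x2 ≥ 0: x2 = 2.5
Binding constraints: C1, C3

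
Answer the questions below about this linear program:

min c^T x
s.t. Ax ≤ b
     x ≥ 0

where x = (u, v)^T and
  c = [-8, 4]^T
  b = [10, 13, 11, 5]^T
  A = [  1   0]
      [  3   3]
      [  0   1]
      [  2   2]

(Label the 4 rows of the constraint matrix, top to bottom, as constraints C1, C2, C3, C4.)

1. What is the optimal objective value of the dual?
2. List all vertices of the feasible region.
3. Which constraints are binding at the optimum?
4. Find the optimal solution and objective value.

1. -20 (by strong duality, equal to the primal optimum)
2. (0, 0), (2.5, 0), (0, 2.5)
3. C4, v ≥ 0
4. u = 2.5, v = 0, z = -20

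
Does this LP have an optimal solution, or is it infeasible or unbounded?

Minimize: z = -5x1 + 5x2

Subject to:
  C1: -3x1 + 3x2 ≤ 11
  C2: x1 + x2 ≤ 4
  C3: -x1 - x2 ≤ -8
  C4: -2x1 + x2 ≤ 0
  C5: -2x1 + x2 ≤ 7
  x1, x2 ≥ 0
C2 requires x1 + x2 ≤ 4, while C3 (-x1 - x2 ≤ -8) is equivalent to x1 + x2 ≥ 8. Together they would need 8 ≤ x1 + x2 ≤ 4, which is impossible since 8 > 4. No point satisfies all constraints.

Infeasible: no point satisfies all constraints simultaneously.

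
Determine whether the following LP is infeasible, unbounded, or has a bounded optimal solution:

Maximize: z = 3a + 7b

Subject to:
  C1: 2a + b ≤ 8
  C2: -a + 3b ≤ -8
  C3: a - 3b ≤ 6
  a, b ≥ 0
C3 requires a - 3b ≤ 6, while C2 (-a + 3b ≤ -8) is equivalent to a - 3b ≥ 8. Together they would need 8 ≤ a - 3b ≤ 6, which is impossible since 8 > 6. No point satisfies all constraints.

The feasible region is empty; the LP is infeasible.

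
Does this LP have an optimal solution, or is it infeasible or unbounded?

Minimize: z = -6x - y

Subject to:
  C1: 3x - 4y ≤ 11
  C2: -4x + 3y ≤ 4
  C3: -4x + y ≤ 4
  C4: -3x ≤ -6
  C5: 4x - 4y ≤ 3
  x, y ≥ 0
Feasible point: (2, 2) satisfies every constraint, so the LP is feasible.
Direction d = (1, 1): for each constraint row a, a·d ≤ 0 —
  (3)(1) + (-4)(1) = -1 ≤ 0
  (-4)(1) + (3)(1) = -1 ≤ 0
  (-4)(1) + (1)(1) = -3 ≤ 0
  (-3)(1) + (0)(1) = -3 ≤ 0
  (4)(1) + (-4)(1) = 0 ≤ 0
and d ≥ 0, so (2, 2) + t·d stays feasible for every t ≥ 0. Along this ray z = -6x - y changes by -7 per unit t, so z → −∞.

Unbounded — the objective can decrease without bound over the feasible region.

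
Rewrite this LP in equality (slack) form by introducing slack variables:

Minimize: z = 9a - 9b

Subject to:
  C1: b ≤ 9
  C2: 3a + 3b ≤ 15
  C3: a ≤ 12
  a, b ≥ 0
min z = 9a - 9b

s.t.
  b + s1 = 9
  3a + 3b + s2 = 15
  a + s3 = 12
  a, b, s1, s2, s3 ≥ 0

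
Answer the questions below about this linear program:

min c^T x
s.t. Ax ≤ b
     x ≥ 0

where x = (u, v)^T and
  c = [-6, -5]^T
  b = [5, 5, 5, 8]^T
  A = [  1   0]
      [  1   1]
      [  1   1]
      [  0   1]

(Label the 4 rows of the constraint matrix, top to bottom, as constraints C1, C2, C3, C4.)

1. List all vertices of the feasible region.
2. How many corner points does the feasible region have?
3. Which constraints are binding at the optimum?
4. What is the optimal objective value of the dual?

1. (0, 0), (5, 0), (0, 5)
2. 3
3. C1, C2, C3, v ≥ 0
4. -30 (by strong duality, equal to the primal optimum)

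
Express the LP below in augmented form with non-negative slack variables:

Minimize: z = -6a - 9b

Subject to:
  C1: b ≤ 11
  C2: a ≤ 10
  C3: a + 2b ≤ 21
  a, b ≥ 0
min z = -6a - 9b

s.t.
  b + s1 = 11
  a + s2 = 10
  a + 2b + s3 = 21
  a, b, s1, s2, s3 ≥ 0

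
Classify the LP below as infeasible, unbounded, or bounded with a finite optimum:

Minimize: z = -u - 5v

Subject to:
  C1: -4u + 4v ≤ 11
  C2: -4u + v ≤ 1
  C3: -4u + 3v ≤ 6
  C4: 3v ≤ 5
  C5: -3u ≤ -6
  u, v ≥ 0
Feasible point: (2, 0) satisfies every constraint, so the LP is feasible.
Direction d = (1, 0): for each constraint row a, a·d ≤ 0 —
  (-4)(1) + (4)(0) = -4 ≤ 0
  (-4)(1) + (1)(0) = -4 ≤ 0
  (-4)(1) + (3)(0) = -4 ≤ 0
  (0)(1) + (3)(0) = 0 ≤ 0
  (-3)(1) + (0)(0) = -3 ≤ 0
and d ≥ 0, so (2, 0) + t·d stays feasible for every t ≥ 0. Along this ray z = -u - 5v changes by -1 per unit t, so z → −∞.

The LP is unbounded; z can be made arbitrarily small.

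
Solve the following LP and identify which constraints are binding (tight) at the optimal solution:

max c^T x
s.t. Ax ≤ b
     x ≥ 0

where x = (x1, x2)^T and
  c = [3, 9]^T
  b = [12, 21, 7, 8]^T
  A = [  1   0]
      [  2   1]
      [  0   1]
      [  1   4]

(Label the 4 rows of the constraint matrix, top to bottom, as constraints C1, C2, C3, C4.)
Optimal: x1 = 8, x2 = 0
Binding: C4, x2 ≥ 0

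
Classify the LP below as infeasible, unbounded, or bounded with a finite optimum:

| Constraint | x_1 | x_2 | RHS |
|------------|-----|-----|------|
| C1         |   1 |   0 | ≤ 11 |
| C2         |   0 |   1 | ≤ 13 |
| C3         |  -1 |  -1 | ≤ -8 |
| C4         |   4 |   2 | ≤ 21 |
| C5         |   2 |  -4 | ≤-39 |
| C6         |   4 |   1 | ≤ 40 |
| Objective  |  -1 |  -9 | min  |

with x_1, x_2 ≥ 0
The point (0, 10.5) satisfies every constraint, so the LP is feasible; the constraints give x_1 ≤ 11 and x_2 ≤ 13, which with x_1, x_2 ≥ 0 keep the feasible region inside a bounded box. A feasible, bounded LP attains a finite optimum at a vertex.

Evaluating z = -x_1 - 9x_2 at each vertex:
  (0, 9.75): z = -87.75
  (0.3, 9.9): z = -89.4
  (0, 10.5): z = -94.5

The LP has an optimal solution: (0, 10.5) with z = -94.5.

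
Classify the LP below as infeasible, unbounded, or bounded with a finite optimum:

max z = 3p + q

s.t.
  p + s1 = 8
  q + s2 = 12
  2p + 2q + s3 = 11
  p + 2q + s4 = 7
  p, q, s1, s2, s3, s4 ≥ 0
The point (5.5, 0) satisfies every constraint, so the LP is feasible; the constraints give p ≤ 8 and q ≤ 12, which with p, q ≥ 0 keep the feasible region inside a bounded box. A feasible, bounded LP attains a finite optimum at a vertex.

Evaluating z = 3p + q at each vertex:
  (0, 0): z = 0
  (5.5, 0): z = 16.5
  (4, 1.5): z = 13.5
  (0, 3.5): z = 3.5

Feasible with finite optimum z* = 16.5 at (5.5, 0).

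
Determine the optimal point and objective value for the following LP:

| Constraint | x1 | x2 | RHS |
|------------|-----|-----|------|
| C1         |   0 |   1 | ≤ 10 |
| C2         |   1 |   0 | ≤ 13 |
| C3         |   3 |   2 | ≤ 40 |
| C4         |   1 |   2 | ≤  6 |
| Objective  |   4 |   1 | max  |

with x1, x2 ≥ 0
Each vertex is the intersection of two constraint boundaries that also satisfies all remaining constraints:
  x1 = 0 and x2 = 0 → (0, 0)
  x1 + 2x2 = 6 and x2 = 0 → (6, 0)
  x1 + 2x2 = 6 and x1 = 0 → (0, 3)

Evaluating z = 4x1 + x2 at each vertex:
  (0, 0): z = 0
  (6, 0): z = 24
  (0, 3): z = 3

The maximum is at (6, 0) with z = 24.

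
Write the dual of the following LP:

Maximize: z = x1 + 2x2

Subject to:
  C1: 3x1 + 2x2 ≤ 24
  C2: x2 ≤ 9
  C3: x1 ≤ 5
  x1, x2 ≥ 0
Minimize: z = 24y1 + 9y2 + 5y3

Subject to:
  C1: -3y1 - y3 ≤ -1
  C2: -2y1 - y2 ≤ -2
  y1, y2, y3 ≥ 0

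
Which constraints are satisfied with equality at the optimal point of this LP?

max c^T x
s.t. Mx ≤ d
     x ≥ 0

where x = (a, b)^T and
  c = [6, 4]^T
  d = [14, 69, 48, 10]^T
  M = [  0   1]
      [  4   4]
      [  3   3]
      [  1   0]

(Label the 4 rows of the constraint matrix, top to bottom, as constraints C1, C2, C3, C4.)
Optimal: a = 10, b = 6
Slack at optimum:
  C1: slack = 8
  C2: slack = 5
  C3: slack = 0 (binding)
  C4: slack = 0 (binding)
  a ≥ 0: a = 10
  b ≥ 0: b = 6
Binding constraints: C3, C4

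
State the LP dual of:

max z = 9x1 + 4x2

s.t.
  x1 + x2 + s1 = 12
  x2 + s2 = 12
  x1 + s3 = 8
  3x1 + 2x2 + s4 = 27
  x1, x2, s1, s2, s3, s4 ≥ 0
Minimize: z = 12y1 + 12y2 + 8y3 + 27y4

Subject to:
  C1: -y1 - y3 - 3y4 ≤ -9
  C2: -y1 - y2 - 2y4 ≤ -4
  y1, y2, y3, y4 ≥ 0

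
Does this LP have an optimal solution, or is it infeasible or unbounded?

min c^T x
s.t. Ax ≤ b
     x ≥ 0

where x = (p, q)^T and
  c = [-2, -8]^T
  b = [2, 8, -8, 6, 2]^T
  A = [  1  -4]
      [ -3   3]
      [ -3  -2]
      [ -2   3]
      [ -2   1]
Feasible point: (2, 1) satisfies every constraint, so the LP is feasible.
Direction d = (4, 1): for each constraint row a, a·d ≤ 0 —
  (1)(4) + (-4)(1) = 0 ≤ 0
  (-3)(4) + (3)(1) = -9 ≤ 0
  (-3)(4) + (-2)(1) = -14 ≤ 0
  (-2)(4) + (3)(1) = -5 ≤ 0
  (-2)(4) + (1)(1) = -7 ≤ 0
and d ≥ 0, so (2, 1) + t·d stays feasible for every t ≥ 0. Along this ray z = -2p - 8q changes by -16 per unit t, so z → −∞.

Unbounded: there is a feasible ray along which z → −∞.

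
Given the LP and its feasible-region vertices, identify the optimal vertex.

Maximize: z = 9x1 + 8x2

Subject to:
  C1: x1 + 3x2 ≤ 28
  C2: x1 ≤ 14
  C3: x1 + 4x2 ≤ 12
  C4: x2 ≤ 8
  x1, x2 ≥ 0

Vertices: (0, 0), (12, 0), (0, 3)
Evaluating z = 9x1 + 8x2 at each vertex:
  (0, 0): z = 0
  (12, 0): z = 108
  (0, 3): z = 24

The largest value is z = 108, attained at (12, 0).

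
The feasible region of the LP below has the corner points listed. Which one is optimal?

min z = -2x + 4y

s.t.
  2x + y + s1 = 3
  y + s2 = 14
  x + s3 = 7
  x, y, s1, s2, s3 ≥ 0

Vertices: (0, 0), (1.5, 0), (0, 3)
(1.5, 0) with z = -3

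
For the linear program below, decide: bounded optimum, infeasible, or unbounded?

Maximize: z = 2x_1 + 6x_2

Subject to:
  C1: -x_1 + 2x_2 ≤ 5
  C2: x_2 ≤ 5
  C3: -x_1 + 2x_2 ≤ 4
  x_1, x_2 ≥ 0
Feasible point: (0, 0) satisfies every constraint, so the LP is feasible.
Direction d = (1, 0): for each constraint row a, a·d ≤ 0 —
  (-1)(1) + (2)(0) = -1 ≤ 0
  (0)(1) + (1)(0) = 0 ≤ 0
  (-1)(1) + (2)(0) = -1 ≤ 0
and d ≥ 0, so (0, 0) + t·d stays feasible for every t ≥ 0. Along this ray z = 2x_1 + 6x_2 changes by 2 per unit t, so z → +∞.

Unbounded — the objective can increase without bound over the feasible region.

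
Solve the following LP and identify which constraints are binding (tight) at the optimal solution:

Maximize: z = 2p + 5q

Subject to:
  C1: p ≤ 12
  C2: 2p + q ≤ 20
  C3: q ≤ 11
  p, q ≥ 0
Optimal: p = 4.5, q = 11
Slack at optimum:
  C1: slack = 7.5
  C2: slack = 0 (binding)
  C3: slack = 0 (binding)
  p ≥ 0: p = 4.5
  q ≥ 0: q = 11
Binding constraints: C2, C3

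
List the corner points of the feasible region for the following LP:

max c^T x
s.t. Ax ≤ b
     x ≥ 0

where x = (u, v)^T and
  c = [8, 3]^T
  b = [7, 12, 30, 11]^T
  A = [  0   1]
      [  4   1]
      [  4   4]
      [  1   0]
Each vertex is the intersection of two constraint boundaries that also satisfies all remaining constraints:
  u = 0 and v = 0 → (0, 0)
  4u + v = 12 and v = 0 → (3, 0)
  4u + v = 12 and 4u + 4v = 30 → (1.5, 6)
  v = 7 and 4u + 4v = 30 → (0.5, 7)
  v = 7 and u = 0 → (0, 7)

Vertices: (0, 0), (3, 0), (1.5, 6), (0.5, 7), (0, 7)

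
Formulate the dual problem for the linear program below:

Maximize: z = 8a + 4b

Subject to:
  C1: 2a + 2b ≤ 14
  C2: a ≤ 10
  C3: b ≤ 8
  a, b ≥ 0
Minimize: z = 14y1 + 10y2 + 8y3

Subject to:
  C1: -2y1 - y2 ≤ -8
  C2: -2y1 - y3 ≤ -4
  y1, y2, y3 ≥ 0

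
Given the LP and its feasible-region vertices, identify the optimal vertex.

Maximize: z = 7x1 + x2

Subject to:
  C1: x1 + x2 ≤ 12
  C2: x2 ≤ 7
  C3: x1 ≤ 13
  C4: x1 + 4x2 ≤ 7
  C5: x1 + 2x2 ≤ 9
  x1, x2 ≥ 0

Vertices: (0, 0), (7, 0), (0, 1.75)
Evaluating z = 7x1 + x2 at each vertex:
  (0, 0): z = 0
  (7, 0): z = 49
  (0, 1.75): z = 1.75

The largest value is z = 49, attained at (7, 0).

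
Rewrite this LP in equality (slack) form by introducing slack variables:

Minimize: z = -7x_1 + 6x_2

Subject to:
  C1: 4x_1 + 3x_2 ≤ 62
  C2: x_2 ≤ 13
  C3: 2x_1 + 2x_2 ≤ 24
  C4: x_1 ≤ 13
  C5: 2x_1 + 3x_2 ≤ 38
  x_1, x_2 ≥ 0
min z = -7x_1 + 6x_2

s.t.
  4x_1 + 3x_2 + s1 = 62
  x_2 + s2 = 13
  2x_1 + 2x_2 + s3 = 24
  x_1 + s4 = 13
  2x_1 + 3x_2 + s5 = 38
  x_1, x_2, s1, s2, s3, s4, s5 ≥ 0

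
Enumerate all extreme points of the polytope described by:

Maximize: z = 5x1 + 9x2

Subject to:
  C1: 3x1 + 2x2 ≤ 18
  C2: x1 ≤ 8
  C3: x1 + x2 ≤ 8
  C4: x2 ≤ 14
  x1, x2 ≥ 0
Each vertex is the intersection of two constraint boundaries that also satisfies all remaining constraints:
  x1 = 0 and x2 = 0 → (0, 0)
  3x1 + 2x2 = 18 and x2 = 0 → (6, 0)
  3x1 + 2x2 = 18 and x1 + x2 = 8 → (2, 6)
  x1 + x2 = 8 and x1 = 0 → (0, 8)

Vertices: (0, 0), (6, 0), (2, 6), (0, 8)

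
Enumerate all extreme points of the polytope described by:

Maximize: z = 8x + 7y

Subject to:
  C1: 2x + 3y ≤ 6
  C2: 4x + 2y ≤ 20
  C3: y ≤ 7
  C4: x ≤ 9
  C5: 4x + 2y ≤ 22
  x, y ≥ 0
Each vertex is the intersection of two constraint boundaries that also satisfies all remaining constraints:
  x = 0 and y = 0 → (0, 0)
  2x + 3y = 6 and y = 0 → (3, 0)
  2x + 3y = 6 and x = 0 → (0, 2)

Vertices: (0, 0), (3, 0), (0, 2)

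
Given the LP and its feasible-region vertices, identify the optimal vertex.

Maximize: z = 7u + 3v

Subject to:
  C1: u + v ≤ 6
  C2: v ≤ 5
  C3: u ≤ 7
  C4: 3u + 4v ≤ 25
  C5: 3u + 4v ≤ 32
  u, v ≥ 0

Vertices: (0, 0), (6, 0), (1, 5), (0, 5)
Evaluating z = 7u + 3v at each vertex:
  (0, 0): z = 0
  (6, 0): z = 42
  (1, 5): z = 22
  (0, 5): z = 15

The largest value is z = 42, attained at (6, 0).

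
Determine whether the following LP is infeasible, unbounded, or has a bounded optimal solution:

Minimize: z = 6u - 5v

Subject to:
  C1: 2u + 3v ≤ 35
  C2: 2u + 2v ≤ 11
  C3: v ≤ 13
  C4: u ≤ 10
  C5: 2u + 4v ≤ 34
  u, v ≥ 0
The point (0, 5.5) satisfies every constraint, so the LP is feasible; the constraints give u ≤ 10 and v ≤ 13, which with u, v ≥ 0 keep the feasible region inside a bounded box. A feasible, bounded LP attains a finite optimum at a vertex.

Evaluating z = 6u - 5v at each vertex:
  (0, 0): z = 0
  (5.5, 0): z = 33
  (0, 5.5): z = -27.5

The LP has an optimal solution: (0, 5.5) with z = -27.5.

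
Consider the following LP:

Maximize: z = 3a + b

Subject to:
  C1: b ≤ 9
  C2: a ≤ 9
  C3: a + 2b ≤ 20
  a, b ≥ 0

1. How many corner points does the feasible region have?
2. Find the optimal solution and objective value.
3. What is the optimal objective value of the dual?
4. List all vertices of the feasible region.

1. 5
2. a = 9, b = 5.5, z = 32.5
3. 32.5 (by strong duality, equal to the primal optimum)
4. (0, 0), (9, 0), (9, 5.5), (2, 9), (0, 9)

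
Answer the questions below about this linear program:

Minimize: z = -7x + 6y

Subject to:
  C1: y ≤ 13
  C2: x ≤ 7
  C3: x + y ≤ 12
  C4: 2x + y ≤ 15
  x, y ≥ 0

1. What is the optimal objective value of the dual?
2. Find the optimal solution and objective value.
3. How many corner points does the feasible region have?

1. -49 (by strong duality, equal to the primal optimum)
2. x = 7, y = 0, z = -49
3. 5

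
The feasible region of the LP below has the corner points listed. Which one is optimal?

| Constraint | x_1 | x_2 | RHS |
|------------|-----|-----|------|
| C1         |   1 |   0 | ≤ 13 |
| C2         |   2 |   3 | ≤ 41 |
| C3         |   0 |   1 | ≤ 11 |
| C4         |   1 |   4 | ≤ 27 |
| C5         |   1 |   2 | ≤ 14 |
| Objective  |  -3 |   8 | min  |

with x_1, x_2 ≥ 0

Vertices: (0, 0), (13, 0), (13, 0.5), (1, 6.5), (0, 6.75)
(13, 0) with z = -39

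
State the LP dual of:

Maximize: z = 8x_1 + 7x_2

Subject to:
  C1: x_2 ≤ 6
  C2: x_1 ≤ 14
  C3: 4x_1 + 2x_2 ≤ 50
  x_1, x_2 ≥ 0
Minimize: z = 6y1 + 14y2 + 50y3

Subject to:
  C1: -y2 - 4y3 ≤ -8
  C2: -y1 - 2y3 ≤ -7
  y1, y2, y3 ≥ 0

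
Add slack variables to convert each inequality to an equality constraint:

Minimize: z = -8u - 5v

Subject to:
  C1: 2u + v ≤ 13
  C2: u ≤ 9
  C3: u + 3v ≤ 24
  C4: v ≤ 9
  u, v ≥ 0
min z = -8u - 5v

s.t.
  2u + v + s1 = 13
  u + s2 = 9
  u + 3v + s3 = 24
  v + s4 = 9
  u, v, s1, s2, s3, s4 ≥ 0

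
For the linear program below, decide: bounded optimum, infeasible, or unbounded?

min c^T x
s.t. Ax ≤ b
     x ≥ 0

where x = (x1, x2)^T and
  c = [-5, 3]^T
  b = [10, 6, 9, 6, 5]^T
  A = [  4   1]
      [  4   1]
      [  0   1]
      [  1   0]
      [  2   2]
The point (1.5, 0) satisfies every constraint, so the LP is feasible; the constraints give x1 ≤ 6 and x2 ≤ 9, which with x1, x2 ≥ 0 keep the feasible region inside a bounded box. A feasible, bounded LP attains a finite optimum at a vertex.

Evaluating z = -5x1 + 3x2 at each vertex:
  (0, 0): z = 0
  (1.5, 0): z = -7.5
  (1.167, 1.333): z = -1.833
  (0, 2.5): z = 7.5

Feasible with finite optimum z* = -7.5 at (1.5, 0).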